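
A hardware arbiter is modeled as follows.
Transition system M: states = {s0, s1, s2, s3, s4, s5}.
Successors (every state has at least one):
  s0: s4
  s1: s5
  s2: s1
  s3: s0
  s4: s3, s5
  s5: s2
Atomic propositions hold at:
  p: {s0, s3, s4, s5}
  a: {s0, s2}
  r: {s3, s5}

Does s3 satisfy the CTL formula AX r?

No

Sat(AX r) = {s : every successor in {s3, s5}} = {s1, s4}
s3 ∉ Sat(AX r) = {s1, s4}, so the formula does not hold at s3.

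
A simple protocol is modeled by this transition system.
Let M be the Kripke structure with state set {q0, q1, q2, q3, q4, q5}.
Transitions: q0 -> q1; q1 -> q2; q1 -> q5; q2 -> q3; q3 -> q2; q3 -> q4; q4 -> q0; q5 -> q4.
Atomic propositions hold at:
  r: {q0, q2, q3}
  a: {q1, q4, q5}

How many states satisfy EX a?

Sat(EX a) = {s : some successor in {q1, q4, q5}} = {q0, q1, q3, q5}
|Sat(EX a)| = |{q0, q1, q3, q5}| = 4.

4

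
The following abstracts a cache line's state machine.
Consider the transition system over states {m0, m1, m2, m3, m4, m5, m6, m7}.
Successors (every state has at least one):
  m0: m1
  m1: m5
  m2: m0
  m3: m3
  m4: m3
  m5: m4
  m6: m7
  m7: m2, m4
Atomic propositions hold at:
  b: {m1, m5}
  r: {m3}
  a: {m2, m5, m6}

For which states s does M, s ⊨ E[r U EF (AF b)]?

{m0, m1, m2, m5, m6, m7}

AF b: least fixpoint, start Z0 = {m1, m5}, add states with every successor in Z. Z1 = {m0, m1, m5}; Z2 = {m0, m1, m2, m5}; fixed.
Sat(AF b) = {m0, m1, m2, m5}
EF (AF b): least fixpoint, start Z0 = {m0, m1, m2, m5}, add states with some successor in Z. Z1 = {m0, m1, m2, m5, m7}; Z2 = {m0, m1, m2, m5, m6, m7}; fixed.
Sat(EF (AF b)) = {m0, m1, m2, m5, m6, m7}
E[r U EF (AF b)]: least fixpoint, start Z0 = Sat(EF (AF b)) = {m0, m1, m2, m5, m6, m7}, add states in Sat(r) with some successor in Z. Already a fixed point.
Sat(E[r U EF (AF b)]) = {m0, m1, m2, m5, m6, m7}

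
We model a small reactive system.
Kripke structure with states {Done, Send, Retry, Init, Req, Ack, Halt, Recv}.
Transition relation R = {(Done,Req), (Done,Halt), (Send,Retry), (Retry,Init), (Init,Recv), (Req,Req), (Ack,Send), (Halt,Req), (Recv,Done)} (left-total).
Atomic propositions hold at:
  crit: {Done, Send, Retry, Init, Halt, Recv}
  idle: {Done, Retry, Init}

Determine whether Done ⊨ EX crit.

Sat(EX crit) = {s : some successor in {Done, Send, Retry, Init, Halt, Recv}} = {Done, Send, Retry, Init, Ack, Recv}
Done ∈ Sat(EX crit) = {Done, Send, Retry, Init, Ack, Recv}, so the formula holds at Done.

Yes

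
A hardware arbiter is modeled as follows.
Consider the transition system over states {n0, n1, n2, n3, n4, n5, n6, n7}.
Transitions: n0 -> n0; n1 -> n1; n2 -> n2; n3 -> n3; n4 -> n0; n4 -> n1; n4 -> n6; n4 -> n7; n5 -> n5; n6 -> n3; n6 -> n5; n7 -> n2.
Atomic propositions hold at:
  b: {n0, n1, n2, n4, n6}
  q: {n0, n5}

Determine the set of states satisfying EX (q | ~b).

{n0, n3, n4, n5, n6}

Sat(~b) = {n3, n5, n7}
Sat(q | ~b) = {n0, n3, n5, n7}
Sat(EX (q | ~b)) = {s : some successor in {n0, n3, n5, n7}} = {n0, n3, n4, n5, n6}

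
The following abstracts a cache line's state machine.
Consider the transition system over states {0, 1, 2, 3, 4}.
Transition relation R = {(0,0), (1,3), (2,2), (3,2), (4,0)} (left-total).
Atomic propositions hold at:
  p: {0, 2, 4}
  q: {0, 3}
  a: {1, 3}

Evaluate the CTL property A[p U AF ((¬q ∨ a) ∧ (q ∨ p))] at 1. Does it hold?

Sat(¬q) = {1, 2, 4}
Sat(¬q ∨ a) = {1, 2, 3, 4}
Sat(q ∨ p) = {0, 2, 3, 4}
Sat((¬q ∨ a) ∧ (q ∨ p)) = {2, 3, 4}
AF ((¬q ∨ a) ∧ (q ∨ p)): least fixpoint, start Z0 = {2, 3, 4}, add states with every successor in Z. Z1 = {1, 2, 3, 4}; fixed.
Sat(AF ((¬q ∨ a) ∧ (q ∨ p))) = {1, 2, 3, 4}
A[p U AF ((¬q ∨ a) ∧ (q ∨ p))]: least fixpoint, start Z0 = Sat(AF ((¬q ∨ a) ∧ (q ∨ p))) = {1, 2, 3, 4}, add states in Sat(p) with every successor in Z. Already a fixed point.
Sat(A[p U AF ((¬q ∨ a) ∧ (q ∨ p))]) = {1, 2, 3, 4}
1 ∈ Sat(A[p U AF ((¬q ∨ a) ∧ (q ∨ p))]) = {1, 2, 3, 4}, so the formula holds at 1.

Yes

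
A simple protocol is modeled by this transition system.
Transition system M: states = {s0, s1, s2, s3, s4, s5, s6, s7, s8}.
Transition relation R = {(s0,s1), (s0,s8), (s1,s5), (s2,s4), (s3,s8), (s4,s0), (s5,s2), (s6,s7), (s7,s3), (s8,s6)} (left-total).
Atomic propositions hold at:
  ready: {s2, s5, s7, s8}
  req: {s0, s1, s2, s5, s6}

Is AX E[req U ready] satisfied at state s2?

E[req U ready]: least fixpoint, start Z0 = Sat(ready) = {s2, s5, s7, s8}, add states in Sat(req) with some successor in Z. Z1 = {s0, s1, s2, s5, s6, s7, s8}; fixed.
Sat(E[req U ready]) = {s0, s1, s2, s5, s6, s7, s8}
Sat(AX E[req U ready]) = {s : every successor in {s0, s1, s2, s5, s6, s7, s8}} = {s0, s1, s3, s4, s5, s6, s8}
s2 ∉ Sat(AX E[req U ready]) = {s0, s1, s3, s4, s5, s6, s8}, so the formula does not hold at s2.

No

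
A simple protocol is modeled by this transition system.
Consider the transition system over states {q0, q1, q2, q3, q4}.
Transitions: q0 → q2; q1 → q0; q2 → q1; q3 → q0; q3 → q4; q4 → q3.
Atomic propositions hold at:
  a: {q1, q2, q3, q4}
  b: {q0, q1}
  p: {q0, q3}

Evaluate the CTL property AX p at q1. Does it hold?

Sat(AX p) = {s : every successor in {q0, q3}} = {q1, q4}
q1 ∈ Sat(AX p) = {q1, q4}, so the formula holds at q1.

Yes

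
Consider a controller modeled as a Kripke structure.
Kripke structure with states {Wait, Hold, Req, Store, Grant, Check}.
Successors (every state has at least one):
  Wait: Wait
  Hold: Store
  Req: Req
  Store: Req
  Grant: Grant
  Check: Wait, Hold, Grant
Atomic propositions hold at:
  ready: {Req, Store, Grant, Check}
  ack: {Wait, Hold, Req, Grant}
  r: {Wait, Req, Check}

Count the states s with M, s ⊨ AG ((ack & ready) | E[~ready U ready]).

Sat(ack & ready) = {Req, Grant}
Sat(~ready) = {Wait, Hold}
E[~ready U ready]: least fixpoint, start Z0 = Sat(ready) = {Req, Store, Grant, Check}, add states in Sat(~ready) with some successor in Z. Z1 = {Hold, Req, Store, Grant, Check}; fixed.
Sat(E[~ready U ready]) = {Hold, Req, Store, Grant, Check}
Sat((ack & ready) | E[~ready U ready]) = {Hold, Req, Store, Grant, Check}
AG ((ack & ready) | E[~ready U ready]): greatest fixpoint, start Z0 = {Hold, Req, Store, Grant, Check}, keep only states in Sat with every successor in Z. Z1 = {Hold, Req, Store, Grant}; fixed.
Sat(AG ((ack & ready) | E[~ready U ready])) = {Hold, Req, Store, Grant}
|Sat(AG ((ack & ready) | E[~ready U ready]))| = |{Hold, Req, Store, Grant}| = 4.

4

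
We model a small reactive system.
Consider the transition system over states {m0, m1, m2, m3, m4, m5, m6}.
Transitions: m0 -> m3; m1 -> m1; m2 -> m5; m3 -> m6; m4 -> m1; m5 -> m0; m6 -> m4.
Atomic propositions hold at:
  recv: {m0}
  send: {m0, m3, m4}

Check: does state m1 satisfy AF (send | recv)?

Sat(send | recv) = {m0, m3, m4}
AF (send | recv): least fixpoint, start Z0 = {m0, m3, m4}, add states with every successor in Z. Z1 = {m0, m3, m4, m5, m6}; Z2 = {m0, m2, m3, m4, m5, m6}; fixed.
Sat(AF (send | recv)) = {m0, m2, m3, m4, m5, m6}
m1 ∉ Sat(AF (send | recv)) = {m0, m2, m3, m4, m5, m6}, so the formula does not hold at m1.

No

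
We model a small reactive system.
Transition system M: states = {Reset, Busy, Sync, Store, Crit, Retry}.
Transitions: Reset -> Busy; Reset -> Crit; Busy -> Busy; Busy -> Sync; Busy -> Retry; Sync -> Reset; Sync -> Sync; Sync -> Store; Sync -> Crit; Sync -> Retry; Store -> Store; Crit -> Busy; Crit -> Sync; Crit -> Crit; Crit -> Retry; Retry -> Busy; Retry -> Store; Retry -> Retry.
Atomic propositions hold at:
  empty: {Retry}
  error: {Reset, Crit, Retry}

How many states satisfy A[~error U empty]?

1

Sat(~error) = {Busy, Sync, Store}
A[~error U empty]: least fixpoint, start Z0 = Sat(empty) = {Retry}, add states in Sat(~error) with every successor in Z. Already a fixed point.
Sat(A[~error U empty]) = {Retry}
|Sat(A[~error U empty])| = |{Retry}| = 1.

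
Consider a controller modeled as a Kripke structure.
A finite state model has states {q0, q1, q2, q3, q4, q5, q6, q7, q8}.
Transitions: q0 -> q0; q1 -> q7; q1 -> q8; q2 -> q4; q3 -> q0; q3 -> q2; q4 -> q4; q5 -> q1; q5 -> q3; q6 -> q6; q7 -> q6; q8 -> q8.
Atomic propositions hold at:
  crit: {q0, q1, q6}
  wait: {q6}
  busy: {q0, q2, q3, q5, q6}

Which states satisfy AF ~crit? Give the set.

Sat(~crit) = {q2, q3, q4, q5, q7, q8}
AF ~crit: least fixpoint, start Z0 = {q2, q3, q4, q5, q7, q8}, add states with every successor in Z. Z1 = {q1, q2, q3, q4, q5, q7, q8}; fixed.
Sat(AF ~crit) = {q1, q2, q3, q4, q5, q7, q8}

{q1, q2, q3, q4, q5, q7, q8}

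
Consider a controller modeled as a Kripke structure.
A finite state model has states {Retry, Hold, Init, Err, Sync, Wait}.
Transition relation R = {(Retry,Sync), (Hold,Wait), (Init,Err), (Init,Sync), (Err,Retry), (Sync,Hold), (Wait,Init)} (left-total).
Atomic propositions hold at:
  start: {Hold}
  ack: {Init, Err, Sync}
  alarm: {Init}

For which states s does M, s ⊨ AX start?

Sat(AX start) = {s : every successor in {Hold}} = {Sync}

{Sync}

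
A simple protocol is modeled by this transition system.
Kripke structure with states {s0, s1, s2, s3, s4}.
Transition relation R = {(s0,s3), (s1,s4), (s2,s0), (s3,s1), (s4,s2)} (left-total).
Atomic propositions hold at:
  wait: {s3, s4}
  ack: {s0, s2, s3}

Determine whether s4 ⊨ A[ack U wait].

Yes

A[ack U wait]: least fixpoint, start Z0 = Sat(wait) = {s3, s4}, add states in Sat(ack) with every successor in Z. Z1 = {s0, s3, s4}; Z2 = {s0, s2, s3, s4}; fixed.
Sat(A[ack U wait]) = {s0, s2, s3, s4}
s4 ∈ Sat(A[ack U wait]) = {s0, s2, s3, s4}, so the formula holds at s4.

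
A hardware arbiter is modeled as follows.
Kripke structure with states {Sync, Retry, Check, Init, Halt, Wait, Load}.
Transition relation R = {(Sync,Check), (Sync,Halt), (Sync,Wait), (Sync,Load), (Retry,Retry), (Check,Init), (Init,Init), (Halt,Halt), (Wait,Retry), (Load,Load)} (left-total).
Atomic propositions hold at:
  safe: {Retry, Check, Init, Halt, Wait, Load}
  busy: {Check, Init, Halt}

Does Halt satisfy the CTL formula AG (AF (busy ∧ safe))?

Sat(busy ∧ safe) = {Check, Init, Halt}
AF (busy ∧ safe): least fixpoint, start Z0 = {Check, Init, Halt}, add states with every successor in Z. Already a fixed point.
Sat(AF (busy ∧ safe)) = {Check, Init, Halt}
AG (AF (busy ∧ safe)): greatest fixpoint, start Z0 = {Check, Init, Halt}, keep only states in Sat with every successor in Z. Already a fixed point.
Sat(AG (AF (busy ∧ safe))) = {Check, Init, Halt}
Halt ∈ Sat(AG (AF (busy ∧ safe))) = {Check, Init, Halt}, so the formula holds at Halt.

Yes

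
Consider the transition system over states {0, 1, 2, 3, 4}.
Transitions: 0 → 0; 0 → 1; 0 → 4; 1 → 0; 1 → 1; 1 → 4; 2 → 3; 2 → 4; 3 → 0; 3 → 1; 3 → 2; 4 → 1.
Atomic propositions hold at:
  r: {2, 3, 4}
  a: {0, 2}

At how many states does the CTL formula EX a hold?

3

Sat(EX a) = {s : some successor in {0, 2}} = {0, 1, 3}
|Sat(EX a)| = |{0, 1, 3}| = 3.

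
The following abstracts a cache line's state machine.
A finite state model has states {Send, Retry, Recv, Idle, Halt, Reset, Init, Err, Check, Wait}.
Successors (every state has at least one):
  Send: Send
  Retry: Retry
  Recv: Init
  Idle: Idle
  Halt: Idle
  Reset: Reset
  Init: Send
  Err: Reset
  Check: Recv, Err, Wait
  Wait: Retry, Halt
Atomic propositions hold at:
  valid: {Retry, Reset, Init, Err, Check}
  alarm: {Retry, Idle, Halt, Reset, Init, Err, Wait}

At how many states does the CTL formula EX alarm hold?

8

Sat(EX alarm) = {s : some successor in {Retry, Idle, Halt, Reset, Init, Err, Wait}} = {Retry, Recv, Idle, Halt, Reset, Err, Check, Wait}
|Sat(EX alarm)| = |{Retry, Recv, Idle, Halt, Reset, Err, Check, Wait}| = 8.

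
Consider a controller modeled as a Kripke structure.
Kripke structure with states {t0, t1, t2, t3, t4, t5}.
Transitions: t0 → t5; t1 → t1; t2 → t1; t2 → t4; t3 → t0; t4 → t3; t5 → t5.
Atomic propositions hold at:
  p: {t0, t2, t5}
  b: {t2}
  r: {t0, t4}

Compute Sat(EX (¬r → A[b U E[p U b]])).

Sat(¬r) = {t1, t2, t3, t5}
E[p U b]: least fixpoint, start Z0 = Sat(b) = {t2}, add states in Sat(p) with some successor in Z. Already a fixed point.
Sat(E[p U b]) = {t2}
A[b U E[p U b]]: least fixpoint, start Z0 = Sat(E[p U b]) = {t2}, add states in Sat(b) with every successor in Z. Already a fixed point.
Sat(A[b U E[p U b]]) = {t2}
Sat(¬r → A[b U E[p U b]]) = {t0, t2, t4}
Sat(EX (¬r → A[b U E[p U b]])) = {s : some successor in {t0, t2, t4}} = {t2, t3}

{t2, t3}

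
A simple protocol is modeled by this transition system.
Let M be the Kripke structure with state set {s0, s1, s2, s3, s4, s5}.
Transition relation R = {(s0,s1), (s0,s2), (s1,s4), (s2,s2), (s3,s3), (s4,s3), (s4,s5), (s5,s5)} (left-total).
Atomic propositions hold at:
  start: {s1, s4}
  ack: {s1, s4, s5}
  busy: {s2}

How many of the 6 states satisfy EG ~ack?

Sat(~ack) = {s0, s2, s3}
EG ~ack: greatest fixpoint, start Z0 = {s0, s2, s3}, keep only states in Sat with some successor in Z. Already a fixed point.
Sat(EG ~ack) = {s0, s2, s3}
|Sat(EG ~ack)| = |{s0, s2, s3}| = 3.

3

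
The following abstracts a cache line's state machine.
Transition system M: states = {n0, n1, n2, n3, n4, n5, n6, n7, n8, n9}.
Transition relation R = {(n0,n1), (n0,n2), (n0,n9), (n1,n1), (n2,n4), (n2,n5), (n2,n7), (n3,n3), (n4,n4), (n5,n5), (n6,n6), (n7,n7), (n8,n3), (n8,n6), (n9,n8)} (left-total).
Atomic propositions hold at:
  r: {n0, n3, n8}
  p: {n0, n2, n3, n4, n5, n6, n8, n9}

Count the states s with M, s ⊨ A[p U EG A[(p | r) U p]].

Sat(p | r) = {n0, n2, n3, n4, n5, n6, n8, n9}
A[(p | r) U p]: least fixpoint, start Z0 = Sat(p) = {n0, n2, n3, n4, n5, n6, n8, n9}, add states in Sat(p | r) with every successor in Z. Already a fixed point.
Sat(A[(p | r) U p]) = {n0, n2, n3, n4, n5, n6, n8, n9}
EG A[(p | r) U p]: greatest fixpoint, start Z0 = {n0, n2, n3, n4, n5, n6, n8, n9}, keep only states in Sat with some successor in Z. Already a fixed point.
Sat(EG A[(p | r) U p]) = {n0, n2, n3, n4, n5, n6, n8, n9}
A[p U EG A[(p | r) U p]]: least fixpoint, start Z0 = Sat(EG A[(p | r) U p]) = {n0, n2, n3, n4, n5, n6, n8, n9}, add states in Sat(p) with every successor in Z. Already a fixed point.
Sat(A[p U EG A[(p | r) U p]]) = {n0, n2, n3, n4, n5, n6, n8, n9}
|Sat(A[p U EG A[(p | r) U p]])| = |{n0, n2, n3, n4, n5, n6, n8, n9}| = 8.

8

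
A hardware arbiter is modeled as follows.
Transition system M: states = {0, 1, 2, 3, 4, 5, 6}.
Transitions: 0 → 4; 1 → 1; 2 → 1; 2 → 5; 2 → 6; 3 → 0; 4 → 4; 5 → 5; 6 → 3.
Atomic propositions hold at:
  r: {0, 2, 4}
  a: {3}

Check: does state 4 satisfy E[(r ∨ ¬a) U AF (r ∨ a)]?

Yes

Sat(¬a) = {0, 1, 2, 4, 5, 6}
Sat(r ∨ ¬a) = {0, 1, 2, 4, 5, 6}
Sat(r ∨ a) = {0, 2, 3, 4}
AF (r ∨ a): least fixpoint, start Z0 = {0, 2, 3, 4}, add states with every successor in Z. Z1 = {0, 2, 3, 4, 6}; fixed.
Sat(AF (r ∨ a)) = {0, 2, 3, 4, 6}
E[(r ∨ ¬a) U AF (r ∨ a)]: least fixpoint, start Z0 = Sat(AF (r ∨ a)) = {0, 2, 3, 4, 6}, add states in Sat(r ∨ ¬a) with some successor in Z. Already a fixed point.
Sat(E[(r ∨ ¬a) U AF (r ∨ a)]) = {0, 2, 3, 4, 6}
4 ∈ Sat(E[(r ∨ ¬a) U AF (r ∨ a)]) = {0, 2, 3, 4, 6}, so the formula holds at 4.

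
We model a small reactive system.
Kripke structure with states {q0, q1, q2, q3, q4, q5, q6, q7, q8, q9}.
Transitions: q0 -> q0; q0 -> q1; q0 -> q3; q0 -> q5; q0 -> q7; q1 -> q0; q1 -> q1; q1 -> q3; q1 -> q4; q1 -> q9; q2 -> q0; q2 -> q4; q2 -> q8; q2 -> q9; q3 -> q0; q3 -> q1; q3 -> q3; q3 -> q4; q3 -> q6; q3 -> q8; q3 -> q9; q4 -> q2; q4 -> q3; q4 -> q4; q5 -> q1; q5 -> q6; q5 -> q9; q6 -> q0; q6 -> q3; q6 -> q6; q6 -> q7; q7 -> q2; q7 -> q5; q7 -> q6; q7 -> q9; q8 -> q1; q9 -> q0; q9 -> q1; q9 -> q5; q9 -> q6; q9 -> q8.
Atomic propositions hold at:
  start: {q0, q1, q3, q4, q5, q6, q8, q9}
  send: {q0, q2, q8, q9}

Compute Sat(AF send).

AF send: least fixpoint, start Z0 = {q0, q2, q8, q9}, add states with every successor in Z. Already a fixed point.
Sat(AF send) = {q0, q2, q8, q9}

{q0, q2, q8, q9}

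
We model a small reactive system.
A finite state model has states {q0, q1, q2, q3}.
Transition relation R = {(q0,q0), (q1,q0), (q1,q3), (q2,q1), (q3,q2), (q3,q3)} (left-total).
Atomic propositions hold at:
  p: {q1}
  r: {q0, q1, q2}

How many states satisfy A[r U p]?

2

A[r U p]: least fixpoint, start Z0 = Sat(p) = {q1}, add states in Sat(r) with every successor in Z. Z1 = {q1, q2}; fixed.
Sat(A[r U p]) = {q1, q2}
|Sat(A[r U p])| = |{q1, q2}| = 2.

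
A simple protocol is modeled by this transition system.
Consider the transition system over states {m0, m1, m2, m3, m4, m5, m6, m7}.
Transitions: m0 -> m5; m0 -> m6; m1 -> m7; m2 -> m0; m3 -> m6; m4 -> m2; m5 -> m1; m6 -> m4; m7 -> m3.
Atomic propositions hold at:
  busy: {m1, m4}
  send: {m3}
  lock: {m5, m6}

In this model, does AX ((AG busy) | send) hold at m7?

Yes

AG busy: greatest fixpoint, start Z0 = {m1, m4}, keep only states in Sat with every successor in Z. Z1 = ∅; fixed.
Sat(AG busy) = ∅
Sat((AG busy) | send) = {m3}
Sat(AX ((AG busy) | send)) = {s : every successor in {m3}} = {m7}
m7 ∈ Sat(AX ((AG busy) | send)) = {m7}, so the formula holds at m7.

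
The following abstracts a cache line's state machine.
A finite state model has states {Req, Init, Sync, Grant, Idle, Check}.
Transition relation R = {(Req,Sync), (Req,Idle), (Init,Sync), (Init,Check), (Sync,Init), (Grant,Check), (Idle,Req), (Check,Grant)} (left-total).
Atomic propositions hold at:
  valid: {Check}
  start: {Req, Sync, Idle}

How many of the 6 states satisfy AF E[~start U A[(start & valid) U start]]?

4

Sat(~start) = {Init, Grant, Check}
Sat(start & valid) = ∅
A[(start & valid) U start]: least fixpoint, start Z0 = Sat(start) = {Req, Sync, Idle}, add states in Sat(start & valid) with every successor in Z. Already a fixed point.
Sat(A[(start & valid) U start]) = {Req, Sync, Idle}
E[~start U A[(start & valid) U start]]: least fixpoint, start Z0 = Sat(A[(start & valid) U start]) = {Req, Sync, Idle}, add states in Sat(~start) with some successor in Z. Z1 = {Req, Init, Sync, Idle}; fixed.
Sat(E[~start U A[(start & valid) U start]]) = {Req, Init, Sync, Idle}
AF E[~start U A[(start & valid) U start]]: least fixpoint, start Z0 = {Req, Init, Sync, Idle}, add states with every successor in Z. Already a fixed point.
Sat(AF E[~start U A[(start & valid) U start]]) = {Req, Init, Sync, Idle}
|Sat(AF E[~start U A[(start & valid) U start]])| = |{Req, Init, Sync, Idle}| = 4.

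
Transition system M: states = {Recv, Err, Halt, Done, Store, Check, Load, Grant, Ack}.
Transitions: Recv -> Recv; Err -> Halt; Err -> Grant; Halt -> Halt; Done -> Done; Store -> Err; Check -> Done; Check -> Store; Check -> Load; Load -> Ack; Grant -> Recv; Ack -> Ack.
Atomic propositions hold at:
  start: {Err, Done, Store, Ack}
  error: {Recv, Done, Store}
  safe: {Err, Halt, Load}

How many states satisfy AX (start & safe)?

1

Sat(start & safe) = {Err}
Sat(AX (start & safe)) = {s : every successor in {Err}} = {Store}
|Sat(AX (start & safe))| = |{Store}| = 1.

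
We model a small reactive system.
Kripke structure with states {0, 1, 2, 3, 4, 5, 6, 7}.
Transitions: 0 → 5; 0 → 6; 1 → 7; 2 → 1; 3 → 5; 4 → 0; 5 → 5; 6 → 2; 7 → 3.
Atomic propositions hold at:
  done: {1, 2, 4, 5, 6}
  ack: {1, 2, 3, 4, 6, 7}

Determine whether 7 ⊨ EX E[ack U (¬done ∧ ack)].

Yes

Sat(¬done) = {0, 3, 7}
Sat(¬done ∧ ack) = {3, 7}
E[ack U (¬done ∧ ack)]: least fixpoint, start Z0 = Sat((¬done ∧ ack)) = {3, 7}, add states in Sat(ack) with some successor in Z. Z1 = {1, 3, 7}; Z2 = {1, 2, 3, 7}; Z3 = {1, 2, 3, 6, 7}; fixed.
Sat(E[ack U (¬done ∧ ack)]) = {1, 2, 3, 6, 7}
Sat(EX E[ack U (¬done ∧ ack)]) = {s : some successor in {1, 2, 3, 6, 7}} = {0, 1, 2, 6, 7}
7 ∈ Sat(EX E[ack U (¬done ∧ ack)]) = {0, 1, 2, 6, 7}, so the formula holds at 7.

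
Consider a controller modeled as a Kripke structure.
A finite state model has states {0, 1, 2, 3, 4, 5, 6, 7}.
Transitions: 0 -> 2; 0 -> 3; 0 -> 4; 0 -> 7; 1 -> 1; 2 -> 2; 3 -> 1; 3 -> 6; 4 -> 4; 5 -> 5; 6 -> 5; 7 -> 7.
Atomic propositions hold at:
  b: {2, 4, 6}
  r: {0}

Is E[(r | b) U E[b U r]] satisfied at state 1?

Sat(r | b) = {0, 2, 4, 6}
E[b U r]: least fixpoint, start Z0 = Sat(r) = {0}, add states in Sat(b) with some successor in Z. Already a fixed point.
Sat(E[b U r]) = {0}
E[(r | b) U E[b U r]]: least fixpoint, start Z0 = Sat(E[b U r]) = {0}, add states in Sat(r | b) with some successor in Z. Already a fixed point.
Sat(E[(r | b) U E[b U r]]) = {0}
1 ∉ Sat(E[(r | b) U E[b U r]]) = {0}, so the formula does not hold at 1.

No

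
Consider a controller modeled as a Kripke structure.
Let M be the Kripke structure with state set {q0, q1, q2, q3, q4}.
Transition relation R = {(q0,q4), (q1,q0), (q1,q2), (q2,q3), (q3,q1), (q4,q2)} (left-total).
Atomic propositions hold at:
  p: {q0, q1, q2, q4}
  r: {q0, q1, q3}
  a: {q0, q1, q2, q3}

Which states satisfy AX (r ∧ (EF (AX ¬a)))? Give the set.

Sat(¬a) = {q4}
Sat(AX ¬a) = {s : every successor in {q4}} = {q0}
EF (AX ¬a): least fixpoint, start Z0 = {q0}, add states with some successor in Z. Z1 = {q0, q1}; Z2 = {q0, q1, q3}; Z3 = {q0, q1, q2, q3}; Z4 = {q0, q1, q2, q3, q4}; fixed.
Sat(EF (AX ¬a)) = {q0, q1, q2, q3, q4}
Sat(r ∧ (EF (AX ¬a))) = {q0, q1, q3}
Sat(AX (r ∧ (EF (AX ¬a)))) = {s : every successor in {q0, q1, q3}} = {q2, q3}

{q2, q3}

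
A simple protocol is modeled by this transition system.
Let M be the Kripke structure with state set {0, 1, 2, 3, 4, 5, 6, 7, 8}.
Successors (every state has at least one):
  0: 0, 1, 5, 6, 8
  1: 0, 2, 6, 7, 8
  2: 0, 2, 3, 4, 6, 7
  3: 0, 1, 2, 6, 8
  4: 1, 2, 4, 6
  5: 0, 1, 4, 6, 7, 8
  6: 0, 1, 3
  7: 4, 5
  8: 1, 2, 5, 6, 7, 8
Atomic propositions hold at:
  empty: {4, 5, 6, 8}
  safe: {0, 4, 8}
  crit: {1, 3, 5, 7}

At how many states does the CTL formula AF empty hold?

5

AF empty: least fixpoint, start Z0 = {4, 5, 6, 8}, add states with every successor in Z. Z1 = {4, 5, 6, 7, 8}; fixed.
Sat(AF empty) = {4, 5, 6, 7, 8}
|Sat(AF empty)| = |{4, 5, 6, 7, 8}| = 5.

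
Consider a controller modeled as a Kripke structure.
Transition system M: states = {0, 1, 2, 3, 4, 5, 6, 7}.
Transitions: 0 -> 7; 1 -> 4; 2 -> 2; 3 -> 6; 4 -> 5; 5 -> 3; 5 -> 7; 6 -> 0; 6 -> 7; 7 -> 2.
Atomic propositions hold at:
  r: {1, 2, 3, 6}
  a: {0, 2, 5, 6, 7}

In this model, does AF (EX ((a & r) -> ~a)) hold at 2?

No

Sat(a & r) = {2, 6}
Sat(~a) = {1, 3, 4}
Sat((a & r) -> ~a) = {0, 1, 3, 4, 5, 7}
Sat(EX ((a & r) -> ~a)) = {s : some successor in {0, 1, 3, 4, 5, 7}} = {0, 1, 4, 5, 6}
AF (EX ((a & r) -> ~a)): least fixpoint, start Z0 = {0, 1, 4, 5, 6}, add states with every successor in Z. Z1 = {0, 1, 3, 4, 5, 6}; fixed.
Sat(AF (EX ((a & r) -> ~a))) = {0, 1, 3, 4, 5, 6}
2 ∉ Sat(AF (EX ((a & r) -> ~a))) = {0, 1, 3, 4, 5, 6}, so the formula does not hold at 2.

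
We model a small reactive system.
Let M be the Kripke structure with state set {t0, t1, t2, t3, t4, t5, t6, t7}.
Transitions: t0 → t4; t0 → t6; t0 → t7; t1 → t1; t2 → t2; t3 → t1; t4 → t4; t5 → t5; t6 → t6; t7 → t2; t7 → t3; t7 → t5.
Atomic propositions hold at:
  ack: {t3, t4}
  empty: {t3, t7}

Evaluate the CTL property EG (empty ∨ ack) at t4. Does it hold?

Sat(empty ∨ ack) = {t3, t4, t7}
EG (empty ∨ ack): greatest fixpoint, start Z0 = {t3, t4, t7}, keep only states in Sat with some successor in Z. Z1 = {t4, t7}; Z2 = {t4}; fixed.
Sat(EG (empty ∨ ack)) = {t4}
t4 ∈ Sat(EG (empty ∨ ack)) = {t4}, so the formula holds at t4.

Yes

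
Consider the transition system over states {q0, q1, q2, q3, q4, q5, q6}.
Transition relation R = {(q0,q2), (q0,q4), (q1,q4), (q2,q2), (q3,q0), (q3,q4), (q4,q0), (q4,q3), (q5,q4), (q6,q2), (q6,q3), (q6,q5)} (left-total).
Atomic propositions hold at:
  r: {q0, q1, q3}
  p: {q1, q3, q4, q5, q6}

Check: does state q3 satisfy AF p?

Yes

AF p: least fixpoint, start Z0 = {q1, q3, q4, q5, q6}, add states with every successor in Z. Already a fixed point.
Sat(AF p) = {q1, q3, q4, q5, q6}
q3 ∈ Sat(AF p) = {q1, q3, q4, q5, q6}, so the formula holds at q3.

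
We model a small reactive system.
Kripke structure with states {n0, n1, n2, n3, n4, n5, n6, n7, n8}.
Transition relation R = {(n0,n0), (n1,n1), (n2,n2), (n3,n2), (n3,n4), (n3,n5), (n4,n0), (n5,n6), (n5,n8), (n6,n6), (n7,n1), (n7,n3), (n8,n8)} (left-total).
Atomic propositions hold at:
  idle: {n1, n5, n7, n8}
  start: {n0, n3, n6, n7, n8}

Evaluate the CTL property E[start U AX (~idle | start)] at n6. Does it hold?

Sat(~idle) = {n0, n2, n3, n4, n6}
Sat(~idle | start) = {n0, n2, n3, n4, n6, n7, n8}
Sat(AX (~idle | start)) = {s : every successor in {n0, n2, n3, n4, n6, n7, n8}} = {n0, n2, n4, n5, n6, n8}
E[start U AX (~idle | start)]: least fixpoint, start Z0 = Sat(AX (~idle | start)) = {n0, n2, n4, n5, n6, n8}, add states in Sat(start) with some successor in Z. Z1 = {n0, n2, n3, n4, n5, n6, n8}; Z2 = {n0, n2, n3, n4, n5, n6, n7, n8}; fixed.
Sat(E[start U AX (~idle | start)]) = {n0, n2, n3, n4, n5, n6, n7, n8}
n6 ∈ Sat(E[start U AX (~idle | start)]) = {n0, n2, n3, n4, n5, n6, n7, n8}, so the formula holds at n6.

Yes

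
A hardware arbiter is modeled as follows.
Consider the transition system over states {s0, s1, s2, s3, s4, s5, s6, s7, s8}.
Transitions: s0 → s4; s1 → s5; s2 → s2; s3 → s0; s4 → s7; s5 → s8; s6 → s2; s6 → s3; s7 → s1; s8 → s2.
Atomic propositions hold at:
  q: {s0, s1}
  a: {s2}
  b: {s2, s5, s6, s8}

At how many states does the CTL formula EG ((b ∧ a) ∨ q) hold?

Sat(b ∧ a) = {s2}
Sat((b ∧ a) ∨ q) = {s0, s1, s2}
EG ((b ∧ a) ∨ q): greatest fixpoint, start Z0 = {s0, s1, s2}, keep only states in Sat with some successor in Z. Z1 = {s2}; fixed.
Sat(EG ((b ∧ a) ∨ q)) = {s2}
|Sat(EG ((b ∧ a) ∨ q))| = |{s2}| = 1.

1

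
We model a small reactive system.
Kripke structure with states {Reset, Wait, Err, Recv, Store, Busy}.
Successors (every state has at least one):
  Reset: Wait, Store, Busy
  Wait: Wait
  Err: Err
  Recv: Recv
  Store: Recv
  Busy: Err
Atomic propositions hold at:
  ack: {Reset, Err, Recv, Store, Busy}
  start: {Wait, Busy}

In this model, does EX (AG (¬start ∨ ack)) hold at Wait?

Sat(¬start) = {Reset, Err, Recv, Store}
Sat(¬start ∨ ack) = {Reset, Err, Recv, Store, Busy}
AG (¬start ∨ ack): greatest fixpoint, start Z0 = {Reset, Err, Recv, Store, Busy}, keep only states in Sat with every successor in Z. Z1 = {Err, Recv, Store, Busy}; fixed.
Sat(AG (¬start ∨ ack)) = {Err, Recv, Store, Busy}
Sat(EX (AG (¬start ∨ ack))) = {s : some successor in {Err, Recv, Store, Busy}} = {Reset, Err, Recv, Store, Busy}
Wait ∉ Sat(EX (AG (¬start ∨ ack))) = {Reset, Err, Recv, Store, Busy}, so the formula does not hold at Wait.

No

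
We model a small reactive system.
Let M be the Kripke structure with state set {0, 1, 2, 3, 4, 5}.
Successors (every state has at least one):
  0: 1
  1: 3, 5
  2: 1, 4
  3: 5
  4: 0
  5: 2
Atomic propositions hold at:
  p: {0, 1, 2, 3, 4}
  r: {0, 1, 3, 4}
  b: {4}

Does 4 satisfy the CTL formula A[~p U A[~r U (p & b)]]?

Yes

Sat(~p) = {5}
Sat(~r) = {2, 5}
Sat(p & b) = {4}
A[~r U (p & b)]: least fixpoint, start Z0 = Sat((p & b)) = {4}, add states in Sat(~r) with every successor in Z. Already a fixed point.
Sat(A[~r U (p & b)]) = {4}
A[~p U A[~r U (p & b)]]: least fixpoint, start Z0 = Sat(A[~r U (p & b)]) = {4}, add states in Sat(~p) with every successor in Z. Already a fixed point.
Sat(A[~p U A[~r U (p & b)]]) = {4}
4 ∈ Sat(A[~p U A[~r U (p & b)]]) = {4}, so the formula holds at 4.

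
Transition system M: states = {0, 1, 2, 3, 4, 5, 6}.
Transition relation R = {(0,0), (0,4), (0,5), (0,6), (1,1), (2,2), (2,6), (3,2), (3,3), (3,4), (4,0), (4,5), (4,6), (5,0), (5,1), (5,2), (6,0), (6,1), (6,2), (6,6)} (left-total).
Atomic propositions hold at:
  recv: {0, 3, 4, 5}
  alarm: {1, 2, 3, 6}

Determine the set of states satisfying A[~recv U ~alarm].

Sat(~recv) = {1, 2, 6}
Sat(~alarm) = {0, 4, 5}
A[~recv U ~alarm]: least fixpoint, start Z0 = Sat(~alarm) = {0, 4, 5}, add states in Sat(~recv) with every successor in Z. Already a fixed point.
Sat(A[~recv U ~alarm]) = {0, 4, 5}

{0, 4, 5}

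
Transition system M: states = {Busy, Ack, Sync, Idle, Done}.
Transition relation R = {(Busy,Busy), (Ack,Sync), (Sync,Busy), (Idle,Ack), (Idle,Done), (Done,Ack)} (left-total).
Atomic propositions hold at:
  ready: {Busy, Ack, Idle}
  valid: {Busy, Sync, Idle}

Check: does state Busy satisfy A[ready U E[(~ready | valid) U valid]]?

Sat(~ready) = {Sync, Done}
Sat(~ready | valid) = {Busy, Sync, Idle, Done}
E[(~ready | valid) U valid]: least fixpoint, start Z0 = Sat(valid) = {Busy, Sync, Idle}, add states in Sat(~ready | valid) with some successor in Z. Already a fixed point.
Sat(E[(~ready | valid) U valid]) = {Busy, Sync, Idle}
A[ready U E[(~ready | valid) U valid]]: least fixpoint, start Z0 = Sat(E[(~ready | valid) U valid]) = {Busy, Sync, Idle}, add states in Sat(ready) with every successor in Z. Z1 = {Busy, Ack, Sync, Idle}; fixed.
Sat(A[ready U E[(~ready | valid) U valid]]) = {Busy, Ack, Sync, Idle}
Busy ∈ Sat(A[ready U E[(~ready | valid) U valid]]) = {Busy, Ack, Sync, Idle}, so the formula holds at Busy.

Yes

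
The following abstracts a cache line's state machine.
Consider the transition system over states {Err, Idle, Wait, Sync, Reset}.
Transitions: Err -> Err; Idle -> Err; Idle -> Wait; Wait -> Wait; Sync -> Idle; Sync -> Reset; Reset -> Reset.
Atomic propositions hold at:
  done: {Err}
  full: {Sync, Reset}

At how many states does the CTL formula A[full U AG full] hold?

1

AG full: greatest fixpoint, start Z0 = {Sync, Reset}, keep only states in Sat with every successor in Z. Z1 = {Reset}; fixed.
Sat(AG full) = {Reset}
A[full U AG full]: least fixpoint, start Z0 = Sat(AG full) = {Reset}, add states in Sat(full) with every successor in Z. Already a fixed point.
Sat(A[full U AG full]) = {Reset}
|Sat(A[full U AG full])| = |{Reset}| = 1.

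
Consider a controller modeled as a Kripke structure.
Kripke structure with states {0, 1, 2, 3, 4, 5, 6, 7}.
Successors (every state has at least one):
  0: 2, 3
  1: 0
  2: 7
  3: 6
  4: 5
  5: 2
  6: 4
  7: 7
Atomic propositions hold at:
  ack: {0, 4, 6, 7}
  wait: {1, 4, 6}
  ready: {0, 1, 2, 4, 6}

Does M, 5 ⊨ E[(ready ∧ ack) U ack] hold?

No

Sat(ready ∧ ack) = {0, 4, 6}
E[(ready ∧ ack) U ack]: least fixpoint, start Z0 = Sat(ack) = {0, 4, 6, 7}, add states in Sat(ready ∧ ack) with some successor in Z. Already a fixed point.
Sat(E[(ready ∧ ack) U ack]) = {0, 4, 6, 7}
5 ∉ Sat(E[(ready ∧ ack) U ack]) = {0, 4, 6, 7}, so the formula does not hold at 5.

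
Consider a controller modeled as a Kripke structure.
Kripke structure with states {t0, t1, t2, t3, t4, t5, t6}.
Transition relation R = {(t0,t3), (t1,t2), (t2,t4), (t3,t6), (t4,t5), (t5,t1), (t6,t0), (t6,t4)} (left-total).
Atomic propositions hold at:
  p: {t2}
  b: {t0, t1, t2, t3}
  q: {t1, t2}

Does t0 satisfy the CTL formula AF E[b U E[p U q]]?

No

E[p U q]: least fixpoint, start Z0 = Sat(q) = {t1, t2}, add states in Sat(p) with some successor in Z. Already a fixed point.
Sat(E[p U q]) = {t1, t2}
E[b U E[p U q]]: least fixpoint, start Z0 = Sat(E[p U q]) = {t1, t2}, add states in Sat(b) with some successor in Z. Already a fixed point.
Sat(E[b U E[p U q]]) = {t1, t2}
AF E[b U E[p U q]]: least fixpoint, start Z0 = {t1, t2}, add states with every successor in Z. Z1 = {t1, t2, t5}; Z2 = {t1, t2, t4, t5}; fixed.
Sat(AF E[b U E[p U q]]) = {t1, t2, t4, t5}
t0 ∉ Sat(AF E[b U E[p U q]]) = {t1, t2, t4, t5}, so the formula does not hold at t0.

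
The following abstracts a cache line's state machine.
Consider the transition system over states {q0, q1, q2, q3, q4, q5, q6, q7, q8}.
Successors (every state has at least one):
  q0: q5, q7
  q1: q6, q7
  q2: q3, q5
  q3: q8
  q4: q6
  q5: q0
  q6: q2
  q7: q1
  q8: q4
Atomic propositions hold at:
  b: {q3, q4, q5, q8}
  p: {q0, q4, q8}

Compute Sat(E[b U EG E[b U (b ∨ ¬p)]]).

{q1, q2, q3, q4, q6, q7, q8}

Sat(¬p) = {q1, q2, q3, q5, q6, q7}
Sat(b ∨ ¬p) = {q1, q2, q3, q4, q5, q6, q7, q8}
E[b U (b ∨ ¬p)]: least fixpoint, start Z0 = Sat((b ∨ ¬p)) = {q1, q2, q3, q4, q5, q6, q7, q8}, add states in Sat(b) with some successor in Z. Already a fixed point.
Sat(E[b U (b ∨ ¬p)]) = {q1, q2, q3, q4, q5, q6, q7, q8}
EG E[b U (b ∨ ¬p)]: greatest fixpoint, start Z0 = {q1, q2, q3, q4, q5, q6, q7, q8}, keep only states in Sat with some successor in Z. Z1 = {q1, q2, q3, q4, q6, q7, q8}; fixed.
Sat(EG E[b U (b ∨ ¬p)]) = {q1, q2, q3, q4, q6, q7, q8}
E[b U EG E[b U (b ∨ ¬p)]]: least fixpoint, start Z0 = Sat(EG E[b U (b ∨ ¬p)]) = {q1, q2, q3, q4, q6, q7, q8}, add states in Sat(b) with some successor in Z. Already a fixed point.
Sat(E[b U EG E[b U (b ∨ ¬p)]]) = {q1, q2, q3, q4, q6, q7, q8}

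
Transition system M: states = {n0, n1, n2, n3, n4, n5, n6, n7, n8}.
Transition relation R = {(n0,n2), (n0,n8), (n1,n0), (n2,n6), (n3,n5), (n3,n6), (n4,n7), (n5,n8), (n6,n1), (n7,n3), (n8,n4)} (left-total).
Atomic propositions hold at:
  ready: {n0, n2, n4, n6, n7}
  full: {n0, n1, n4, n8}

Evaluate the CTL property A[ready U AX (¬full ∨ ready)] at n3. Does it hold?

Sat(¬full) = {n2, n3, n5, n6, n7}
Sat(¬full ∨ ready) = {n0, n2, n3, n4, n5, n6, n7}
Sat(AX (¬full ∨ ready)) = {s : every successor in {n0, n2, n3, n4, n5, n6, n7}} = {n1, n2, n3, n4, n7, n8}
A[ready U AX (¬full ∨ ready)]: least fixpoint, start Z0 = Sat(AX (¬full ∨ ready)) = {n1, n2, n3, n4, n7, n8}, add states in Sat(ready) with every successor in Z. Z1 = {n0, n1, n2, n3, n4, n6, n7, n8}; fixed.
Sat(A[ready U AX (¬full ∨ ready)]) = {n0, n1, n2, n3, n4, n6, n7, n8}
n3 ∈ Sat(A[ready U AX (¬full ∨ ready)]) = {n0, n1, n2, n3, n4, n6, n7, n8}, so the formula holds at n3.

Yes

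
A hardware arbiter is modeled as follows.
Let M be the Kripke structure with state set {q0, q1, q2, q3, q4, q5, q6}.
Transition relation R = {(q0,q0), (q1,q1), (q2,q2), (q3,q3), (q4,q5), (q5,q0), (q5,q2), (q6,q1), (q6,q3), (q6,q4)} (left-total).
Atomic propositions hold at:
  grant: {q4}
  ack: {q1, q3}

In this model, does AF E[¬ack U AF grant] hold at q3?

No

Sat(¬ack) = {q0, q2, q4, q5, q6}
AF grant: least fixpoint, start Z0 = {q4}, add states with every successor in Z. Already a fixed point.
Sat(AF grant) = {q4}
E[¬ack U AF grant]: least fixpoint, start Z0 = Sat(AF grant) = {q4}, add states in Sat(¬ack) with some successor in Z. Z1 = {q4, q6}; fixed.
Sat(E[¬ack U AF grant]) = {q4, q6}
AF E[¬ack U AF grant]: least fixpoint, start Z0 = {q4, q6}, add states with every successor in Z. Already a fixed point.
Sat(AF E[¬ack U AF grant]) = {q4, q6}
q3 ∉ Sat(AF E[¬ack U AF grant]) = {q4, q6}, so the formula does not hold at q3.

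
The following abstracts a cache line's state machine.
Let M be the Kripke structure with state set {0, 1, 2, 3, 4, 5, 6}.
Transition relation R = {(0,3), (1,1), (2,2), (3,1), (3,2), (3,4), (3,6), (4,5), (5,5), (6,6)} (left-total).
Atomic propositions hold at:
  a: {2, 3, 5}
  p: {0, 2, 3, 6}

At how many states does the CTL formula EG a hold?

3

EG a: greatest fixpoint, start Z0 = {2, 3, 5}, keep only states in Sat with some successor in Z. Already a fixed point.
Sat(EG a) = {2, 3, 5}
|Sat(EG a)| = |{2, 3, 5}| = 3.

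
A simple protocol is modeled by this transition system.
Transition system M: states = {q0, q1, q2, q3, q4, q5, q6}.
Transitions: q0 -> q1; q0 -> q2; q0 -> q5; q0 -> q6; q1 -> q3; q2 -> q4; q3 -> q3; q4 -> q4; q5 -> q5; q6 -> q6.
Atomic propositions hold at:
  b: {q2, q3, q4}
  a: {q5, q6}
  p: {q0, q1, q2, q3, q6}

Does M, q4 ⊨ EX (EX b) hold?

Sat(EX b) = {s : some successor in {q2, q3, q4}} = {q0, q1, q2, q3, q4}
Sat(EX (EX b)) = {s : some successor in {q0, q1, q2, q3, q4}} = {q0, q1, q2, q3, q4}
q4 ∈ Sat(EX (EX b)) = {q0, q1, q2, q3, q4}, so the formula holds at q4.

Yes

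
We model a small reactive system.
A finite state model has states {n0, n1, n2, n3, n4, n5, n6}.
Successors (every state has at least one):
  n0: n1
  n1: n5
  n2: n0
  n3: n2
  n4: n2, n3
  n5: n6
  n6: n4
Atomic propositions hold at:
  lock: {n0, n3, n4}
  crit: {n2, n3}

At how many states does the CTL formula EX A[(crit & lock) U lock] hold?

Sat(crit & lock) = {n3}
A[(crit & lock) U lock]: least fixpoint, start Z0 = Sat(lock) = {n0, n3, n4}, add states in Sat(crit & lock) with every successor in Z. Already a fixed point.
Sat(A[(crit & lock) U lock]) = {n0, n3, n4}
Sat(EX A[(crit & lock) U lock]) = {s : some successor in {n0, n3, n4}} = {n2, n4, n6}
|Sat(EX A[(crit & lock) U lock])| = |{n2, n4, n6}| = 3.

3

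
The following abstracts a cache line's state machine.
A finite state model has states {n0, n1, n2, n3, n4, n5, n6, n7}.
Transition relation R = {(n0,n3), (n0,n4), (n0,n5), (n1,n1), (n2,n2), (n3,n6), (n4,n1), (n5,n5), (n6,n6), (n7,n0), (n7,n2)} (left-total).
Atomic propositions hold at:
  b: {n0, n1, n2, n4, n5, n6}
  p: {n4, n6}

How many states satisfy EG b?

EG b: greatest fixpoint, start Z0 = {n0, n1, n2, n4, n5, n6}, keep only states in Sat with some successor in Z. Already a fixed point.
Sat(EG b) = {n0, n1, n2, n4, n5, n6}
|Sat(EG b)| = |{n0, n1, n2, n4, n5, n6}| = 6.

6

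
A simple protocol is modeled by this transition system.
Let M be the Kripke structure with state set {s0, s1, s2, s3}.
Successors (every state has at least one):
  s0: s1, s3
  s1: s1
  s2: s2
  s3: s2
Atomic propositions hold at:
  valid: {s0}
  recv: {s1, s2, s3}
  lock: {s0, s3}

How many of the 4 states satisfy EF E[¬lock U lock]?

Sat(¬lock) = {s1, s2}
E[¬lock U lock]: least fixpoint, start Z0 = Sat(lock) = {s0, s3}, add states in Sat(¬lock) with some successor in Z. Already a fixed point.
Sat(E[¬lock U lock]) = {s0, s3}
EF E[¬lock U lock]: least fixpoint, start Z0 = {s0, s3}, add states with some successor in Z. Already a fixed point.
Sat(EF E[¬lock U lock]) = {s0, s3}
|Sat(EF E[¬lock U lock])| = |{s0, s3}| = 2.

2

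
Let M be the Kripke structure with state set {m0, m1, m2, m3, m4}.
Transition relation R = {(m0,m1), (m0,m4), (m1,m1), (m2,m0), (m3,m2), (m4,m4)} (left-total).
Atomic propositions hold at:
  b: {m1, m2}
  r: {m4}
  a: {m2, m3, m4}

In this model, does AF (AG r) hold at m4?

AG r: greatest fixpoint, start Z0 = {m4}, keep only states in Sat with every successor in Z. Already a fixed point.
Sat(AG r) = {m4}
AF (AG r): least fixpoint, start Z0 = {m4}, add states with every successor in Z. Already a fixed point.
Sat(AF (AG r)) = {m4}
m4 ∈ Sat(AF (AG r)) = {m4}, so the formula holds at m4.

Yes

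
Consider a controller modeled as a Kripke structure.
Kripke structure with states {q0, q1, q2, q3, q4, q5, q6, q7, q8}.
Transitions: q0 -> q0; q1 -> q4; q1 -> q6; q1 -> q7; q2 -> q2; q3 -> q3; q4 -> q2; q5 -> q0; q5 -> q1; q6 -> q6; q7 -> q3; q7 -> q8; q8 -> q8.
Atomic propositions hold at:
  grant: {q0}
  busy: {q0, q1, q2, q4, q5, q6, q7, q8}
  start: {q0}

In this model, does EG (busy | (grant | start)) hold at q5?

Sat(grant | start) = {q0}
Sat(busy | (grant | start)) = {q0, q1, q2, q4, q5, q6, q7, q8}
EG (busy | (grant | start)): greatest fixpoint, start Z0 = {q0, q1, q2, q4, q5, q6, q7, q8}, keep only states in Sat with some successor in Z. Already a fixed point.
Sat(EG (busy | (grant | start))) = {q0, q1, q2, q4, q5, q6, q7, q8}
q5 ∈ Sat(EG (busy | (grant | start))) = {q0, q1, q2, q4, q5, q6, q7, q8}, so the formula holds at q5.

Yes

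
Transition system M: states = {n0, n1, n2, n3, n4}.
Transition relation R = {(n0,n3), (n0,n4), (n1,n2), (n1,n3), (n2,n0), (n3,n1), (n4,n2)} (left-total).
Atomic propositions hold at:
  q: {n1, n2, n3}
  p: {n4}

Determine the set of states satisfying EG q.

{n1, n3}

EG q: greatest fixpoint, start Z0 = {n1, n2, n3}, keep only states in Sat with some successor in Z. Z1 = {n1, n3}; fixed.
Sat(EG q) = {n1, n3}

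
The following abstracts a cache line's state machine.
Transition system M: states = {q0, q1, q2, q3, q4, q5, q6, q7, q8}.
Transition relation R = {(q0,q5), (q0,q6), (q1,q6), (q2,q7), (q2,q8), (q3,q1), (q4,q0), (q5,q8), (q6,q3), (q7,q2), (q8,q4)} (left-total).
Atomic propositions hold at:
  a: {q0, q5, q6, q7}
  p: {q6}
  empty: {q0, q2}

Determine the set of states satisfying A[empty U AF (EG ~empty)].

{q1, q3, q6}

Sat(~empty) = {q1, q3, q4, q5, q6, q7, q8}
EG ~empty: greatest fixpoint, start Z0 = {q1, q3, q4, q5, q6, q7, q8}, keep only states in Sat with some successor in Z. Z1 = {q1, q3, q5, q6, q8}; Z2 = {q1, q3, q5, q6}; Z3 = {q1, q3, q6}; fixed.
Sat(EG ~empty) = {q1, q3, q6}
AF (EG ~empty): least fixpoint, start Z0 = {q1, q3, q6}, add states with every successor in Z. Already a fixed point.
Sat(AF (EG ~empty)) = {q1, q3, q6}
A[empty U AF (EG ~empty)]: least fixpoint, start Z0 = Sat(AF (EG ~empty)) = {q1, q3, q6}, add states in Sat(empty) with every successor in Z. Already a fixed point.
Sat(A[empty U AF (EG ~empty)]) = {q1, q3, q6}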